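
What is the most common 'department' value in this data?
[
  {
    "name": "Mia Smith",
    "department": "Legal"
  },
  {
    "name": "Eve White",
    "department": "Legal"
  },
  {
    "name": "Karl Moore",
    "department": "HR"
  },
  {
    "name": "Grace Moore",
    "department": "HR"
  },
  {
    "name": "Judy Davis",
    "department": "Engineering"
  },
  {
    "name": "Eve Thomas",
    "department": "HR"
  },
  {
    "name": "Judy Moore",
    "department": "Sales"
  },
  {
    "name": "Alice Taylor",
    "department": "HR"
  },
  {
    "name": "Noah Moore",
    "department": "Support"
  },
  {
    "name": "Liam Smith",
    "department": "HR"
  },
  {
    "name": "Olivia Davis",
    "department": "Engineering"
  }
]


Counting 'department' values across 11 records:

  HR: 5 #####
  Legal: 2 ##
  Engineering: 2 ##
  Sales: 1 #
  Support: 1 #

Most common: HR (5 times)

HR (5 times)


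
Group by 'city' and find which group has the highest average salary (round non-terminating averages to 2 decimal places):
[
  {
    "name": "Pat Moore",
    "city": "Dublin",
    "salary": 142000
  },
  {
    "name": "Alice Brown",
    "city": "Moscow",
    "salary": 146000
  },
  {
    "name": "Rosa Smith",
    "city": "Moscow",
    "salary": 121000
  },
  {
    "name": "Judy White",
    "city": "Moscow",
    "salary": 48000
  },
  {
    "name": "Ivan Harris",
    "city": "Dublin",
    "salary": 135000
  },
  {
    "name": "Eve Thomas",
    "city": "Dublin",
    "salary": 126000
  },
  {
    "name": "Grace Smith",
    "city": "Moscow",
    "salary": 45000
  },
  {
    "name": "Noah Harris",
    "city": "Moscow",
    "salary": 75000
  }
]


Group by: city

Groups:
  Dublin: 3 people, avg salary = 403000/3 ≈ $134333.33
  Moscow: 5 people, avg salary = 435000/5 = $87000

Highest average salary: Dublin (≈$134333.33)

Dublin (≈$134333.33)


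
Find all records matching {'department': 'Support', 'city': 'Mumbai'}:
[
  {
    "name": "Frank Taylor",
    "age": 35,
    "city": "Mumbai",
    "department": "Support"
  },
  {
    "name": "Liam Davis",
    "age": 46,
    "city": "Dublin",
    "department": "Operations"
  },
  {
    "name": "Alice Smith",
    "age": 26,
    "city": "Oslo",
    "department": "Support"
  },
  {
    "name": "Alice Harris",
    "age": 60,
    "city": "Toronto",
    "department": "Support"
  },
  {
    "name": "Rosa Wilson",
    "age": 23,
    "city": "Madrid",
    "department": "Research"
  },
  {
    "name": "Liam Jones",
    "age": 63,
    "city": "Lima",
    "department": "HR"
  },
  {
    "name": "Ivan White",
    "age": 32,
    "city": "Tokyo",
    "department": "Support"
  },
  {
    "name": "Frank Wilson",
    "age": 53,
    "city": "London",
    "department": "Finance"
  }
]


Search criteria: {'department': 'Support', 'city': 'Mumbai'}

Checking 8 records:
  Frank Taylor: {department: Support, city: Mumbai} <-- MATCH
  Liam Davis: {department: Operations, city: Dublin}
  Alice Smith: {department: Support, city: Oslo}
  Alice Harris: {department: Support, city: Toronto}
  Rosa Wilson: {department: Research, city: Madrid}
  Liam Jones: {department: HR, city: Lima}
  Ivan White: {department: Support, city: Tokyo}
  Frank Wilson: {department: Finance, city: London}

Matches: ["Frank Taylor"]

["Frank Taylor"]


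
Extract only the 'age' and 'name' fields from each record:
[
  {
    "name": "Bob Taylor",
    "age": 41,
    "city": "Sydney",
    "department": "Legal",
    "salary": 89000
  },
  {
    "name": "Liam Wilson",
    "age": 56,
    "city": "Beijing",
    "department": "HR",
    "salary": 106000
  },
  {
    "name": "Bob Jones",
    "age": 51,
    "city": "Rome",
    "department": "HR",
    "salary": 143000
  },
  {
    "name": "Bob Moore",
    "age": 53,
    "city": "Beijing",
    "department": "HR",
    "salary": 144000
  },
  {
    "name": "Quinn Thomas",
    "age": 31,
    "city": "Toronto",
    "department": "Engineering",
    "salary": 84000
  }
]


Original: 5 records with fields: name, age, city, department, salary
Keep: ['age', 'name']
Drop: ['city', 'department', 'salary']
Result: 5 records, 2 fields each

[
  {
    "age": 41,
    "name": "Bob Taylor"
  },
  {
    "age": 56,
    "name": "Liam Wilson"
  },
  {
    "age": 51,
    "name": "Bob Jones"
  },
  {
    "age": 53,
    "name": "Bob Moore"
  },
  {
    "age": 31,
    "name": "Quinn Thomas"
  }
]


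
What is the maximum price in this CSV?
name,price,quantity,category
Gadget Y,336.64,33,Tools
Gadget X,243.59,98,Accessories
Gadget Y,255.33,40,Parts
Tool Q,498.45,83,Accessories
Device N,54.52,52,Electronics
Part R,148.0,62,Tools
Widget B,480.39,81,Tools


Computing maximum price:
Values: [336.64, 243.59, 255.33, 498.45, 54.52, 148.0, 480.39]
Max = 498.45

498.45


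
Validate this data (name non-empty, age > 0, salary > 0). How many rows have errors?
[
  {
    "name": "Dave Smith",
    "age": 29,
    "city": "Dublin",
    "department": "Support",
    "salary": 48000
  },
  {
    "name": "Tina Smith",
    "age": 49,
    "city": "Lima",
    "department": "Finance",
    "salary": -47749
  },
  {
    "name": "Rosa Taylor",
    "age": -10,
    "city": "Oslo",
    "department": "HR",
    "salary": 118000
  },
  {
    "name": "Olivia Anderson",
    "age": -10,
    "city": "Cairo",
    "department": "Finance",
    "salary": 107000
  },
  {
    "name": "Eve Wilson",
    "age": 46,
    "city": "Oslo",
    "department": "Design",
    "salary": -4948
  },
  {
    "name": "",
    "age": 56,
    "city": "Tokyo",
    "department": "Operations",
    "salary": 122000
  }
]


Validating 6 records:
Rules: name non-empty, age > 0, salary > 0

  Row 1 (Dave Smith): OK
  Row 2 (Tina Smith): negative salary: -47749
  Row 3 (Rosa Taylor): negative age: -10
  Row 4 (Olivia Anderson): negative age: -10
  Row 5 (Eve Wilson): negative salary: -4948
  Row 6 (???): empty name

Total errors: 5

5 errors


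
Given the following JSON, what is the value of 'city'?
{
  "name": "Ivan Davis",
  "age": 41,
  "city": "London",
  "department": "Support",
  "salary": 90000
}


Looking up field 'city'
Value: London

London


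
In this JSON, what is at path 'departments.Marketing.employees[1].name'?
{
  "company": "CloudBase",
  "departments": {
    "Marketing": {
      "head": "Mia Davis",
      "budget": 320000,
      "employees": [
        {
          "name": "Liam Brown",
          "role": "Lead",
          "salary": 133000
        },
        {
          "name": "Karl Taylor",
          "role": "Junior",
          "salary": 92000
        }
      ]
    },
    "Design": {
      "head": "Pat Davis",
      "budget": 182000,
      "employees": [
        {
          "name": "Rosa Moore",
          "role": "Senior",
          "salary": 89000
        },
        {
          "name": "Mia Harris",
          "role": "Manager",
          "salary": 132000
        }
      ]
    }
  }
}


Path: departments.Marketing.employees[1].name

Navigate:
  -> departments
  -> Marketing
  -> employees[1].name = 'Karl Taylor'

Karl Taylor


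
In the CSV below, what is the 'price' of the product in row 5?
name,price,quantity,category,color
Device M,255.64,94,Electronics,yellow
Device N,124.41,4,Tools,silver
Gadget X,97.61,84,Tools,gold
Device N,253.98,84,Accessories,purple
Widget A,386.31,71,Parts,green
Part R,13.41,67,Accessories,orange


Query: Row 5 ('Widget A'), column 'price'
Value: 386.31

386.31


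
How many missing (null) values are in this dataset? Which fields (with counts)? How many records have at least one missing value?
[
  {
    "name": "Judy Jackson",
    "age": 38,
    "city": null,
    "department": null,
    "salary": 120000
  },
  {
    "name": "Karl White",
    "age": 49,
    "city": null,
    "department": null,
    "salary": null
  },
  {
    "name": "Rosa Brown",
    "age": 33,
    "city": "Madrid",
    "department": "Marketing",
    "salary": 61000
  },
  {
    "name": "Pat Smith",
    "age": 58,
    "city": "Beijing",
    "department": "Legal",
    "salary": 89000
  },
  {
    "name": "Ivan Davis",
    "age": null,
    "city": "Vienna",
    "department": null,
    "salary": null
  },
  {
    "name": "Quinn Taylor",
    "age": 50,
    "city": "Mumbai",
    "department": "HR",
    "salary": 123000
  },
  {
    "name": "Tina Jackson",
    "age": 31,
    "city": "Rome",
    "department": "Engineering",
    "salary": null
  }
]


Checking for missing (null) values in 7 records:

  Judy Jackson: city, department
  Karl White: city, department, salary
  Rosa Brown: complete
  Pat Smith: complete
  Ivan Davis: age, department, salary
  Quinn Taylor: complete
  Tina Jackson: salary

Per field:
  name: 0 missing
  age: 1 missing
  city: 2 missing
  department: 3 missing
  salary: 3 missing

Total missing values: 9
Records with any missing: 4

9 missing values (age: 1, city: 2, department: 3, salary: 3); 4 incomplete records


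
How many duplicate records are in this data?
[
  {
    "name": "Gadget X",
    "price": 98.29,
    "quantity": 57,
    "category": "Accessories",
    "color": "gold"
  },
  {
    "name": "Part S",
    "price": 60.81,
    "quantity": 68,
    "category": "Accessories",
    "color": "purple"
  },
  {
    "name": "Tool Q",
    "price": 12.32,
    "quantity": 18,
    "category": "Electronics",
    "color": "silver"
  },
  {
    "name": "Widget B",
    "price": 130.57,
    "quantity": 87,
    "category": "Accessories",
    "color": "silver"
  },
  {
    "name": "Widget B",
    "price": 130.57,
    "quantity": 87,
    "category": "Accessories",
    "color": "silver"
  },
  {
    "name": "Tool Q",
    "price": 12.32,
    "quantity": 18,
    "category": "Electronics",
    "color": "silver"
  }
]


Checking 6 records for duplicates:

  Row 1: Gadget X ($98.29, qty 57)
  Row 2: Part S ($60.81, qty 68)
  Row 3: Tool Q ($12.32, qty 18)
  Row 4: Widget B ($130.57, qty 87)
  Row 5: Widget B ($130.57, qty 87) <-- DUPLICATE
  Row 6: Tool Q ($12.32, qty 18) <-- DUPLICATE

Duplicates found: 2
Unique records: 4

2 duplicates, 4 unique


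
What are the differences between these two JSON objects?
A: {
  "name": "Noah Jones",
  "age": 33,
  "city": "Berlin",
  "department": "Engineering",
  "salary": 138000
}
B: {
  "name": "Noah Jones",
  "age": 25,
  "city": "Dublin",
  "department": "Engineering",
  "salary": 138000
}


Comparing each field (in key order):
  name: same
  age: DIFFERENT
  city: DIFFERENT
  department: same
  salary: same
Differences:
  age: 33 -> 25
  city: Berlin -> Dublin

2 field(s) changed

2 changes: age, city


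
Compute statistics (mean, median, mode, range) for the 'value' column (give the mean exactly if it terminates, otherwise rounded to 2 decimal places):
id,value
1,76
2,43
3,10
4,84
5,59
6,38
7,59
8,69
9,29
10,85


Data: [76, 43, 10, 84, 59, 38, 59, 69, 29, 85]
Count: 10
Sum: 552
Mean: 552/10 = 55.2
Sorted: [10, 29, 38, 43, 59, 59, 69, 76, 84, 85]
Median: 59.0
Mode: 59 (2 times)
Range: 85 - 10 = 75
Min: 10, Max: 85

mean=55.2, median=59.0, mode=59, range=75


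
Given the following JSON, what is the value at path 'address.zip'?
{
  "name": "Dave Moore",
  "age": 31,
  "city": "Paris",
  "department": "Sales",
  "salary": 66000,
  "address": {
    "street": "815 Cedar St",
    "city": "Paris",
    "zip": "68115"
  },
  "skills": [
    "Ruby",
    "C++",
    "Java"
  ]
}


Query: address.zip
Path: address -> zip
Value: 68115

68115


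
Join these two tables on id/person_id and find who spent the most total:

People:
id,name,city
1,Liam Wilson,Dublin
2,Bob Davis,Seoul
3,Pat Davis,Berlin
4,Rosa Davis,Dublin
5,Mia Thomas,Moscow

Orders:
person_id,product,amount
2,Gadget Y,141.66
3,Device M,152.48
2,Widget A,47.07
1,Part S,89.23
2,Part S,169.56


Join on: people.id = orders.person_id

Joined rows:
  Bob Davis (Seoul) bought Gadget Y for $141.66
  Pat Davis (Berlin) bought Device M for $152.48
  Bob Davis (Seoul) bought Widget A for $47.07
  Liam Wilson (Dublin) bought Part S for $89.23
  Bob Davis (Seoul) bought Part S for $169.56

Total per person:
  Bob Davis: $358.29
  Pat Davis: $152.48
  Liam Wilson: $89.23

Top spender: Bob Davis ($358.29)

Bob Davis ($358.29)


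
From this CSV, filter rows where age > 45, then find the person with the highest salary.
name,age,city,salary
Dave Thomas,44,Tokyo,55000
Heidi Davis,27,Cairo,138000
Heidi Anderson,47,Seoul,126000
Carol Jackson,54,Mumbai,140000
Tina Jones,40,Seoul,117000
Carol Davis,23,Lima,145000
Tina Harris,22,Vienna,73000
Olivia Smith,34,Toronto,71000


Filter: age > 45
Sort by: salary (descending)

Filtered records (2):
  Carol Jackson, age 54, salary $140000
  Heidi Anderson, age 47, salary $126000

Highest salary: Carol Jackson ($140000)

Carol Jackson


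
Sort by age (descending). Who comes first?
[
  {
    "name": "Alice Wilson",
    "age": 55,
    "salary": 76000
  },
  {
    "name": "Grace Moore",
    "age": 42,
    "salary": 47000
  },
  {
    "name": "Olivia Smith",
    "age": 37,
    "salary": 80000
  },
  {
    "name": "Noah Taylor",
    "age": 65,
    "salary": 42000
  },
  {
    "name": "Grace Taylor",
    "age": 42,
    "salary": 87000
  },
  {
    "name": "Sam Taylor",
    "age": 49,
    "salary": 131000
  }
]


Sort by: age (descending)

Sorted order:
  1. Noah Taylor (age = 65)
  2. Alice Wilson (age = 55)
  3. Sam Taylor (age = 49)
  4. Grace Moore (age = 42)
  5. Grace Taylor (age = 42)
  6. Olivia Smith (age = 37)

First: Noah Taylor

Noah Taylor


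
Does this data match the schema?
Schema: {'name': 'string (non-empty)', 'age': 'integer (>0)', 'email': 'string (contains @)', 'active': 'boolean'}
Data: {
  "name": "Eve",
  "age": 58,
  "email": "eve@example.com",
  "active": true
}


Validating each field against schema:
  name: OK (non-empty string)
  age: OK (positive integer)
  email: OK (string with @)
  active: OK (boolean)

Result: VALID

VALID


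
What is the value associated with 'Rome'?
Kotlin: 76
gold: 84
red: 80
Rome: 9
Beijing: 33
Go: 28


Looking up key 'Rome'
Value: 9

9


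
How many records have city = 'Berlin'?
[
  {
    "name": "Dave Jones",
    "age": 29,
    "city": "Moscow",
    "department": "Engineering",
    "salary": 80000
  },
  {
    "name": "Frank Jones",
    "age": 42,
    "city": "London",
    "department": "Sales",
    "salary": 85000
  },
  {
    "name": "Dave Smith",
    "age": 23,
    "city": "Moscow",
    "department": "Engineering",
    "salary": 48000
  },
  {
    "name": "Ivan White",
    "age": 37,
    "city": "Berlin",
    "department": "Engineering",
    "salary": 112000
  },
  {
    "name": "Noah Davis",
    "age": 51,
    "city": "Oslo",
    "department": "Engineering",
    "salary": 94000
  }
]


Data: 5 records
Condition: city = 'Berlin'

Checking each record:
  Dave Jones: Moscow
  Frank Jones: London
  Dave Smith: Moscow
  Ivan White: Berlin MATCH
  Noah Davis: Oslo

Count: 1

1


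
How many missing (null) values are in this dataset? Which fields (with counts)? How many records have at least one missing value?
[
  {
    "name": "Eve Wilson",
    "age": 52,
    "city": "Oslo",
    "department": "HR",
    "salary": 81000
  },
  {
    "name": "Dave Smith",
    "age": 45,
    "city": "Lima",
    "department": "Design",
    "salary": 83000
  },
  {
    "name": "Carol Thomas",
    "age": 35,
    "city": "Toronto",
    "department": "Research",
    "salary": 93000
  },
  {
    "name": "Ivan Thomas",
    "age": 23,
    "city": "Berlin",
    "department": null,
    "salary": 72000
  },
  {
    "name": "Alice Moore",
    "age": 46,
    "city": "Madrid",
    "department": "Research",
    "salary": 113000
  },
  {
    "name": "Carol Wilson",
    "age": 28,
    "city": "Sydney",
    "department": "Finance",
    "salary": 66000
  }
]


Checking for missing (null) values in 6 records:

  Eve Wilson: complete
  Dave Smith: complete
  Carol Thomas: complete
  Ivan Thomas: department
  Alice Moore: complete
  Carol Wilson: complete

Per field:
  name: 0 missing
  age: 0 missing
  city: 0 missing
  department: 1 missing
  salary: 0 missing

Total missing values: 1
Records with any missing: 1

1 missing values (department: 1); 1 incomplete records


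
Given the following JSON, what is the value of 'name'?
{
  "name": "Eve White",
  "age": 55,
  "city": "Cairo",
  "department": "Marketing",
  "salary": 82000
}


Looking up field 'name'
Value: Eve White

Eve White


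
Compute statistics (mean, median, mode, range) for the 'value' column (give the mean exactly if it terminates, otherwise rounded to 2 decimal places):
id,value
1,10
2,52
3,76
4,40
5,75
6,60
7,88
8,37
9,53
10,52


Data: [10, 52, 76, 40, 75, 60, 88, 37, 53, 52]
Count: 10
Sum: 543
Mean: 543/10 = 54.3
Sorted: [10, 37, 40, 52, 52, 53, 60, 75, 76, 88]
Median: 52.5
Mode: 52 (2 times)
Range: 88 - 10 = 78
Min: 10, Max: 88

mean=54.3, median=52.5, mode=52, range=78


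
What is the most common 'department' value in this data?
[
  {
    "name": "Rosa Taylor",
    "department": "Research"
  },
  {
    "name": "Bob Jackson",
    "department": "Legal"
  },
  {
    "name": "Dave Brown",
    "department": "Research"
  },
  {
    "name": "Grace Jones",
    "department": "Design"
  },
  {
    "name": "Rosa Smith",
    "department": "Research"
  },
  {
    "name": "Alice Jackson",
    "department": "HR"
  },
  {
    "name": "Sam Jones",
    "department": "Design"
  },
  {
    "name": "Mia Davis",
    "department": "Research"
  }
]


Counting 'department' values across 8 records:

  Research: 4 ####
  Design: 2 ##
  Legal: 1 #
  HR: 1 #

Most common: Research (4 times)

Research (4 times)


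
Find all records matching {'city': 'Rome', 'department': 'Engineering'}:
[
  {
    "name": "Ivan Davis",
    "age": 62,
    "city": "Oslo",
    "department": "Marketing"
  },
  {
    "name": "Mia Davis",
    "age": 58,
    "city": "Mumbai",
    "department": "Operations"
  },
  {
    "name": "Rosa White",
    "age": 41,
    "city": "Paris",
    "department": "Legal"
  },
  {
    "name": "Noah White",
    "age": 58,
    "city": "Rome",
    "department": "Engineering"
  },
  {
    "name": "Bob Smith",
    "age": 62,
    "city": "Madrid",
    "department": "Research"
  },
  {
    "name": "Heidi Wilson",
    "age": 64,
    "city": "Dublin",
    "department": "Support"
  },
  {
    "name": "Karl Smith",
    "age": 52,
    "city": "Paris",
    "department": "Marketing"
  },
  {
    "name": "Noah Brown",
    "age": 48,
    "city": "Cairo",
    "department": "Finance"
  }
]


Search criteria: {'city': 'Rome', 'department': 'Engineering'}

Checking 8 records:
  Ivan Davis: {city: Oslo, department: Marketing}
  Mia Davis: {city: Mumbai, department: Operations}
  Rosa White: {city: Paris, department: Legal}
  Noah White: {city: Rome, department: Engineering} <-- MATCH
  Bob Smith: {city: Madrid, department: Research}
  Heidi Wilson: {city: Dublin, department: Support}
  Karl Smith: {city: Paris, department: Marketing}
  Noah Brown: {city: Cairo, department: Finance}

Matches: ["Noah White"]

["Noah White"]


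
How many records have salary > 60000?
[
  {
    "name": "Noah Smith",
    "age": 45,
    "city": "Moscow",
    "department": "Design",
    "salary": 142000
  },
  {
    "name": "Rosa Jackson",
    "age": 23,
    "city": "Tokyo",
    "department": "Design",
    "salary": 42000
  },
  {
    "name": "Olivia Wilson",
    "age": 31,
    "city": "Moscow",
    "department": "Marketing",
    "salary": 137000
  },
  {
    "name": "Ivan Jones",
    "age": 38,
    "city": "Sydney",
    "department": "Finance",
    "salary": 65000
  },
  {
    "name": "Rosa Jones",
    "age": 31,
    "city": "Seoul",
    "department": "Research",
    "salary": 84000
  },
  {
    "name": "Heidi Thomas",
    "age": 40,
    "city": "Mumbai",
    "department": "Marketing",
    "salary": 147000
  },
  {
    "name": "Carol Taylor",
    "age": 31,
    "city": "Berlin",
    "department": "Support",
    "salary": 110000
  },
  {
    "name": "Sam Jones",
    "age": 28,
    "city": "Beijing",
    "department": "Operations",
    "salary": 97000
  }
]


Data: 8 records
Condition: salary > 60000

Checking each record:
  Noah Smith: 142000 MATCH
  Rosa Jackson: 42000
  Olivia Wilson: 137000 MATCH
  Ivan Jones: 65000 MATCH
  Rosa Jones: 84000 MATCH
  Heidi Thomas: 147000 MATCH
  Carol Taylor: 110000 MATCH
  Sam Jones: 97000 MATCH

Count: 7

7


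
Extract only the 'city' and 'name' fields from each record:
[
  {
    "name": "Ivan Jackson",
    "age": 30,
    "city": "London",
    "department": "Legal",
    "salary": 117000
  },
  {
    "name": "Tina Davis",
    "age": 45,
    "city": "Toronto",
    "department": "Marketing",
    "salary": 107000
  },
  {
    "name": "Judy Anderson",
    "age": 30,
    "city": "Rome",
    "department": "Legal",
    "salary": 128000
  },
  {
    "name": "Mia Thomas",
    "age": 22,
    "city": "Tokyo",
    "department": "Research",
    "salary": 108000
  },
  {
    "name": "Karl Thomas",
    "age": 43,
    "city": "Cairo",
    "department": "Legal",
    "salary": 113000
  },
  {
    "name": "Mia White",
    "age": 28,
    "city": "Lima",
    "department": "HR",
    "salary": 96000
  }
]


Original: 6 records with fields: name, age, city, department, salary
Keep: ['city', 'name']
Drop: ['age', 'department', 'salary']
Result: 6 records, 2 fields each

[
  {
    "city": "London",
    "name": "Ivan Jackson"
  },
  {
    "city": "Toronto",
    "name": "Tina Davis"
  },
  {
    "city": "Rome",
    "name": "Judy Anderson"
  },
  {
    "city": "Tokyo",
    "name": "Mia Thomas"
  },
  {
    "city": "Cairo",
    "name": "Karl Thomas"
  },
  {
    "city": "Lima",
    "name": "Mia White"
  }
]


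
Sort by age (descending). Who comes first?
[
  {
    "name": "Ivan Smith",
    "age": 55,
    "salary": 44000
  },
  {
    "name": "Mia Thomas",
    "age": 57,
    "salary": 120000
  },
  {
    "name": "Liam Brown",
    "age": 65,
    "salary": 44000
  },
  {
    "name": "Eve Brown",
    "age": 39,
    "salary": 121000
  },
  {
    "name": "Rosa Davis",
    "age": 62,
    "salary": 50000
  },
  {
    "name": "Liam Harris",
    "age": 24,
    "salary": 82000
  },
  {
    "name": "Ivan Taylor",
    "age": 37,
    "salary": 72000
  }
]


Sort by: age (descending)

Sorted order:
  1. Liam Brown (age = 65)
  2. Rosa Davis (age = 62)
  3. Mia Thomas (age = 57)
  4. Ivan Smith (age = 55)
  5. Eve Brown (age = 39)
  6. Ivan Taylor (age = 37)
  7. Liam Harris (age = 24)

First: Liam Brown

Liam Brown


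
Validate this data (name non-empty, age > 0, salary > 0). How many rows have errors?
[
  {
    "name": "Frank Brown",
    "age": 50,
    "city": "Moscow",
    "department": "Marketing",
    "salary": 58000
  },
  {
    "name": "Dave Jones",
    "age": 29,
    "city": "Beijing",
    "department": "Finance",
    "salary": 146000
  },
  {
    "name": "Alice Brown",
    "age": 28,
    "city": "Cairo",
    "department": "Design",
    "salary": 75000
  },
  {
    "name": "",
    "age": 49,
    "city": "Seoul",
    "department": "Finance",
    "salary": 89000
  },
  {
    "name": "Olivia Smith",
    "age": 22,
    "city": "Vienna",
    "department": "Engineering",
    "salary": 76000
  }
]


Validating 5 records:
Rules: name non-empty, age > 0, salary > 0

  Row 1 (Frank Brown): OK
  Row 2 (Dave Jones): OK
  Row 3 (Alice Brown): OK
  Row 4 (???): empty name
  Row 5 (Olivia Smith): OK

Total errors: 1

1 errors


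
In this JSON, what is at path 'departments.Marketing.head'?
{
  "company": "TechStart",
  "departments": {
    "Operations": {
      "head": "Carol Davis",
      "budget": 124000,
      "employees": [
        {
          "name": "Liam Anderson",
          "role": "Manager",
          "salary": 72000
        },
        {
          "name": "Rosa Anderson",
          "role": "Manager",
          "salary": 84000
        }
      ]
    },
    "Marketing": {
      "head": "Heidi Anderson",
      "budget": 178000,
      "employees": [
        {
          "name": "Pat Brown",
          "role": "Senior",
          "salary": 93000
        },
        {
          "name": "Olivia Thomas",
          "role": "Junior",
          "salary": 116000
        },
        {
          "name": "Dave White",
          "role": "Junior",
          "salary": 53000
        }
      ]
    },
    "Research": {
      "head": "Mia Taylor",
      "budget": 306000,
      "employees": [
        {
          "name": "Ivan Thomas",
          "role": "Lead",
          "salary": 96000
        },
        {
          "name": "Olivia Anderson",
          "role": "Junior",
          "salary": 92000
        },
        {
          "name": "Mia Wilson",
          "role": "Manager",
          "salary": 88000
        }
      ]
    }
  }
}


Path: departments.Marketing.head

Navigate:
  -> departments
  -> Marketing
  -> head = 'Heidi Anderson'

Heidi Anderson


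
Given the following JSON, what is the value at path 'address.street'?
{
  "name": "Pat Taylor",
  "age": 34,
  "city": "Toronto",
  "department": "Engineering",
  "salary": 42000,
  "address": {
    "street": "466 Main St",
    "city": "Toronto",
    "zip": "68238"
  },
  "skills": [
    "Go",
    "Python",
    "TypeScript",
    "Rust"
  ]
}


Query: address.street
Path: address -> street
Value: 466 Main St

466 Main St


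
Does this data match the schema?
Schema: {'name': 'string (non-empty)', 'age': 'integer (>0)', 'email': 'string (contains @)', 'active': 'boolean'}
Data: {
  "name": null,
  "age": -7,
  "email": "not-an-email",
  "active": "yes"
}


Validating each field against schema:
  name: FAIL (null is not a string)
  age: FAIL (-7 is not > 0)
  email: FAIL ("not-an-email" does not contain @)
  active: FAIL ("yes" is not a boolean)

Result: INVALID (4 errors: name, age, email, active)

INVALID (4 errors: name, age, email, active)


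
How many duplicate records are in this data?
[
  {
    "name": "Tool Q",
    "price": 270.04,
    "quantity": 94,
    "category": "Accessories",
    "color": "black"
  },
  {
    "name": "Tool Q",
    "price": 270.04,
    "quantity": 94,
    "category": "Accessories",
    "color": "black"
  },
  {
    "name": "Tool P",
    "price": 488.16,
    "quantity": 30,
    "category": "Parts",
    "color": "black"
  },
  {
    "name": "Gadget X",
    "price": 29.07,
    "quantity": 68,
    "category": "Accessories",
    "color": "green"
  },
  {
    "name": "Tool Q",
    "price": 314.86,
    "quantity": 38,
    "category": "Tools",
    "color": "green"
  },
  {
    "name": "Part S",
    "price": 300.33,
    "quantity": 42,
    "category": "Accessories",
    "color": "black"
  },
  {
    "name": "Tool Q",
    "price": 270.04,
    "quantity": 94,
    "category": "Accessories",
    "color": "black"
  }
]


Checking 7 records for duplicates:

  Row 1: Tool Q ($270.04, qty 94)
  Row 2: Tool Q ($270.04, qty 94) <-- DUPLICATE
  Row 3: Tool P ($488.16, qty 30)
  Row 4: Gadget X ($29.07, qty 68)
  Row 5: Tool Q ($314.86, qty 38)
  Row 6: Part S ($300.33, qty 42)
  Row 7: Tool Q ($270.04, qty 94) <-- DUPLICATE

Duplicates found: 2
Unique records: 5

2 duplicates, 5 unique


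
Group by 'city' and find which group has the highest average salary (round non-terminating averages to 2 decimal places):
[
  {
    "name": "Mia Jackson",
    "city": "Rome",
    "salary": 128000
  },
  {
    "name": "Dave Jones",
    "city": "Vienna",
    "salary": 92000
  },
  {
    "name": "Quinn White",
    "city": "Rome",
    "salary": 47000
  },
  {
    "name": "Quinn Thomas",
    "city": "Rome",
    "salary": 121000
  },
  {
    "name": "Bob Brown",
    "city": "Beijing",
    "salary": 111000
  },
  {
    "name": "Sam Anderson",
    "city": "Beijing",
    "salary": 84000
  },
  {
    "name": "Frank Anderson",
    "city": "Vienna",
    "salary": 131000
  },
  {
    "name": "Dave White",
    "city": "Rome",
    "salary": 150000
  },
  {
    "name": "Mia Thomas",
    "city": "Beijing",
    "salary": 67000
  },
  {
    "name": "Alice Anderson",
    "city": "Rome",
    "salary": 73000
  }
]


Group by: city

Groups:
  Beijing: 3 people, avg salary = 262000/3 ≈ $87333.33
  Rome: 5 people, avg salary = 519000/5 = $103800
  Vienna: 2 people, avg salary = 223000/2 = $111500

Highest average salary: Vienna ($111500)

Vienna ($111500)


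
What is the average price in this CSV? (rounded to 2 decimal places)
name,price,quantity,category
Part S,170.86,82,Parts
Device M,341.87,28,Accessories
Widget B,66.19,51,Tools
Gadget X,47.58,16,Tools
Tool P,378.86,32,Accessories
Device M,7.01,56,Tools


Computing average price:
Values: [170.86, 341.87, 66.19, 47.58, 378.86, 7.01]
Sum = 1012.37
Count = 6
Average = 1012.37/6 ≈ 168.73 (rounded to 2 decimal places)

168.73


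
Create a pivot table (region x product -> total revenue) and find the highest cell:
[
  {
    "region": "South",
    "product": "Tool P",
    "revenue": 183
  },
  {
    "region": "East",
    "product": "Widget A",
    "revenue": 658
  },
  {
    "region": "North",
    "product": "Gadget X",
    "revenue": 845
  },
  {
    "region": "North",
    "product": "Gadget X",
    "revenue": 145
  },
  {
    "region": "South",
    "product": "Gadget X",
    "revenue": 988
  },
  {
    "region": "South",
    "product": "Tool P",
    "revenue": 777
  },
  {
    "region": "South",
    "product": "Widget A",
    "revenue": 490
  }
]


Pivot: region (rows) x product (columns) -> total revenue

     Gadget X      Tool P        Widget A    
East             0             0           658  
North          990             0             0  
South          988           960           490  

Highest: North / Gadget X = $990

North / Gadget X = $990


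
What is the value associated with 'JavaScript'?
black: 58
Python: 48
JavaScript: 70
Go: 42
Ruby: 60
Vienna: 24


Looking up key 'JavaScript'
Value: 70

70


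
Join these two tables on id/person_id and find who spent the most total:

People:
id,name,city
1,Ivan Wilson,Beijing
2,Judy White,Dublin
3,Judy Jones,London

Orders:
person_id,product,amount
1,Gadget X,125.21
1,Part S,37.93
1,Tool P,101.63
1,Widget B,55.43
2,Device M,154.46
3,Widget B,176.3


Join on: people.id = orders.person_id

Joined rows:
  Ivan Wilson (Beijing) bought Gadget X for $125.21
  Ivan Wilson (Beijing) bought Part S for $37.93
  Ivan Wilson (Beijing) bought Tool P for $101.63
  Ivan Wilson (Beijing) bought Widget B for $55.43
  Judy White (Dublin) bought Device M for $154.46
  Judy Jones (London) bought Widget B for $176.3

Total per person:
  Ivan Wilson: $320.20
  Judy Jones: $176.30
  Judy White: $154.46

Top spender: Ivan Wilson ($320.20)

Ivan Wilson ($320.20)


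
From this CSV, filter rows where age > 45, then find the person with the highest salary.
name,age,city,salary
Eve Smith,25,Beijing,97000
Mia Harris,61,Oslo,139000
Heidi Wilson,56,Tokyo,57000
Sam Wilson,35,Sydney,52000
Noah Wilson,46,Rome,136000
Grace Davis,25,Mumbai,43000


Filter: age > 45
Sort by: salary (descending)

Filtered records (3):
  Mia Harris, age 61, salary $139000
  Noah Wilson, age 46, salary $136000
  Heidi Wilson, age 56, salary $57000

Highest salary: Mia Harris ($139000)

Mia Harris


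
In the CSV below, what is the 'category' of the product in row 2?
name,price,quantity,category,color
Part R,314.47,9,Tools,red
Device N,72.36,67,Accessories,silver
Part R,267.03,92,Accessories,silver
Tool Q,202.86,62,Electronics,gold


Query: Row 2 ('Device N'), column 'category'
Value: Accessories

Accessories


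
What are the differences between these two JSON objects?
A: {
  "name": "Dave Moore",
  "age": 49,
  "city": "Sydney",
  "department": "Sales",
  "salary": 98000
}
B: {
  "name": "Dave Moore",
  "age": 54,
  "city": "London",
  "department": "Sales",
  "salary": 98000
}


Comparing each field (in key order):
  name: same
  age: DIFFERENT
  city: DIFFERENT
  department: same
  salary: same
Differences:
  age: 49 -> 54
  city: Sydney -> London

2 field(s) changed

2 changes: age, city


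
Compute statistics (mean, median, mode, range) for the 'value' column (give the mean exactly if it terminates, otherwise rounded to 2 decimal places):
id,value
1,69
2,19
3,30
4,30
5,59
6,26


Data: [69, 19, 30, 30, 59, 26]
Count: 6
Sum: 233
Mean: 233/6 ≈ 38.83 (rounded to 2 decimal places)
Sorted: [19, 26, 30, 30, 59, 69]
Median: 30.0
Mode: 30 (2 times)
Range: 69 - 19 = 50
Min: 19, Max: 69

mean≈38.83, median=30.0, mode=30, range=50


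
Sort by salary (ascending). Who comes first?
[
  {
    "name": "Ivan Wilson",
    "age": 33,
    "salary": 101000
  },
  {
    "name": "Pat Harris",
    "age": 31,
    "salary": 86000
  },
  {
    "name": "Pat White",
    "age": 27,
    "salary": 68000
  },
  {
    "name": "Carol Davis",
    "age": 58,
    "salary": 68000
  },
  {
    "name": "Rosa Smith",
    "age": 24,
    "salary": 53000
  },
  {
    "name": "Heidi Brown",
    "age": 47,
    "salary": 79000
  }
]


Sort by: salary (ascending)

Sorted order:
  1. Rosa Smith (salary = 53000)
  2. Pat White (salary = 68000)
  3. Carol Davis (salary = 68000)
  4. Heidi Brown (salary = 79000)
  5. Pat Harris (salary = 86000)
  6. Ivan Wilson (salary = 101000)

First: Rosa Smith

Rosa Smith


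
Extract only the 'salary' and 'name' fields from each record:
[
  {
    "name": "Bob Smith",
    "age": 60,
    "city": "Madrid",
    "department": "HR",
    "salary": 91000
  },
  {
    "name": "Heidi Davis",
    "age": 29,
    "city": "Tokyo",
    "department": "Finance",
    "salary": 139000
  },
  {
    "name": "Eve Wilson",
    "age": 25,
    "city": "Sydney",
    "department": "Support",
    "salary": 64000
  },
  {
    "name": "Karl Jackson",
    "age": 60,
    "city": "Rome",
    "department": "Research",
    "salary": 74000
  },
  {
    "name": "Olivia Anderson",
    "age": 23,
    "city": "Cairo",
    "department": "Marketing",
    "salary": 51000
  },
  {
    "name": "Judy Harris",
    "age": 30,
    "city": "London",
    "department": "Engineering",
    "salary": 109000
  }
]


Original: 6 records with fields: name, age, city, department, salary
Keep: ['salary', 'name']
Drop: ['age', 'city', 'department']
Result: 6 records, 2 fields each

[
  {
    "salary": 91000,
    "name": "Bob Smith"
  },
  {
    "salary": 139000,
    "name": "Heidi Davis"
  },
  {
    "salary": 64000,
    "name": "Eve Wilson"
  },
  {
    "salary": 74000,
    "name": "Karl Jackson"
  },
  {
    "salary": 51000,
    "name": "Olivia Anderson"
  },
  {
    "salary": 109000,
    "name": "Judy Harris"
  }
]


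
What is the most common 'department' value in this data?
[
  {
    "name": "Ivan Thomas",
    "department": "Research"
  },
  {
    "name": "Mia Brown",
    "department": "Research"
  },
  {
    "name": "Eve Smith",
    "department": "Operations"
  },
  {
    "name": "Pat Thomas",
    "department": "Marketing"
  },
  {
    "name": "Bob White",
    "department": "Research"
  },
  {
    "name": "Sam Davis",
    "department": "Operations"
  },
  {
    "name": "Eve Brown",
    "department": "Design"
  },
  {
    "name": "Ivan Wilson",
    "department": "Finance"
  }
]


Counting 'department' values across 8 records:

  Research: 3 ###
  Operations: 2 ##
  Marketing: 1 #
  Design: 1 #
  Finance: 1 #

Most common: Research (3 times)

Research (3 times)


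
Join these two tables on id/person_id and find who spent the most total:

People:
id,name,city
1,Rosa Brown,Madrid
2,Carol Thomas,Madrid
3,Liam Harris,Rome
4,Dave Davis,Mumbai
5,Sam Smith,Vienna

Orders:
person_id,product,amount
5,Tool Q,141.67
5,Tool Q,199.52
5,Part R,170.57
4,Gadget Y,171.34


Join on: people.id = orders.person_id

Joined rows:
  Sam Smith (Vienna) bought Tool Q for $141.67
  Sam Smith (Vienna) bought Tool Q for $199.52
  Sam Smith (Vienna) bought Part R for $170.57
  Dave Davis (Mumbai) bought Gadget Y for $171.34

Total per person:
  Sam Smith: $511.76
  Dave Davis: $171.34

Top spender: Sam Smith ($511.76)

Sam Smith ($511.76)


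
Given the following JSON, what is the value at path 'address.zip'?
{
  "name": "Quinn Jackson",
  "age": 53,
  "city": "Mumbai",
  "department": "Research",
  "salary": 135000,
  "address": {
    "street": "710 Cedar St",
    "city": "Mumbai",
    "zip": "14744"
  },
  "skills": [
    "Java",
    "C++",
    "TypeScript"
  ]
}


Query: address.zip
Path: address -> zip
Value: 14744

14744


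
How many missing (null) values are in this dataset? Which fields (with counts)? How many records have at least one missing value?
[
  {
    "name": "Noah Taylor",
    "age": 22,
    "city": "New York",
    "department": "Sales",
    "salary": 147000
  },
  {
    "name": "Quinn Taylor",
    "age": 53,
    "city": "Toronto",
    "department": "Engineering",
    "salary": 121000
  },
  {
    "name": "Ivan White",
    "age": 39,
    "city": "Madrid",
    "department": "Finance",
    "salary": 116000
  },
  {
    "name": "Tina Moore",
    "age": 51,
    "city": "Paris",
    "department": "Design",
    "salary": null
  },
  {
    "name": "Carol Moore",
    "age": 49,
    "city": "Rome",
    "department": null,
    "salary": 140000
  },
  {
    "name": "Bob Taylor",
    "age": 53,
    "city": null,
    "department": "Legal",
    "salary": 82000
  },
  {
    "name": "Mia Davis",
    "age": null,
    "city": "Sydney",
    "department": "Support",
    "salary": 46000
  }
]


Checking for missing (null) values in 7 records:

  Noah Taylor: complete
  Quinn Taylor: complete
  Ivan White: complete
  Tina Moore: salary
  Carol Moore: department
  Bob Taylor: city
  Mia Davis: age

Per field:
  name: 0 missing
  age: 1 missing
  city: 1 missing
  department: 1 missing
  salary: 1 missing

Total missing values: 4
Records with any missing: 4

4 missing values (age: 1, city: 1, department: 1, salary: 1); 4 incomplete records


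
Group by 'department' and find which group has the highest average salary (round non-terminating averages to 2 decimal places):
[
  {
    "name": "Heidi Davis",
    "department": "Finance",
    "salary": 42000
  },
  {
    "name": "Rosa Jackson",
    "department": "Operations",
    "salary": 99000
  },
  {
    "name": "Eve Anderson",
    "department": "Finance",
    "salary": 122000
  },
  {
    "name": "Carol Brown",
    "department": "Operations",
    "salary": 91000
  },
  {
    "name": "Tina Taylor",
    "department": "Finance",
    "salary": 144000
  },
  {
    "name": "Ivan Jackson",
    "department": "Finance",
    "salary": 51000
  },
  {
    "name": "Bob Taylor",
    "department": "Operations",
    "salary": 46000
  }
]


Group by: department

Groups:
  Finance: 4 people, avg salary = 359000/4 = $89750
  Operations: 3 people, avg salary = 236000/3 ≈ $78666.67

Highest average salary: Finance ($89750)

Finance ($89750)


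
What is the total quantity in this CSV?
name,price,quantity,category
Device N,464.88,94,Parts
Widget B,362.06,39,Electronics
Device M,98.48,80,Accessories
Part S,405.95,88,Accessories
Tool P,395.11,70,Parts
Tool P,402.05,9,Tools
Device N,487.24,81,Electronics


Computing total quantity:
Values: [94, 39, 80, 88, 70, 9, 81]
Sum = 461

461


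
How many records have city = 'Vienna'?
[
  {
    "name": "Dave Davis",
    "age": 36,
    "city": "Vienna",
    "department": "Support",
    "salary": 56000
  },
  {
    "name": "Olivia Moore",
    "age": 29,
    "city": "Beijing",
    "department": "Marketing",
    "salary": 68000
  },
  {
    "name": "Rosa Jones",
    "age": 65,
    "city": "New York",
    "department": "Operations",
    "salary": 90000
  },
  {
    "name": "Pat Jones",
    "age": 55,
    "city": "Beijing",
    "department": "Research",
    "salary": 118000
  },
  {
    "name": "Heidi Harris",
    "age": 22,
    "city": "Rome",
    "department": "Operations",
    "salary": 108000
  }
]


Data: 5 records
Condition: city = 'Vienna'

Checking each record:
  Dave Davis: Vienna MATCH
  Olivia Moore: Beijing
  Rosa Jones: New York
  Pat Jones: Beijing
  Heidi Harris: Rome

Count: 1

1


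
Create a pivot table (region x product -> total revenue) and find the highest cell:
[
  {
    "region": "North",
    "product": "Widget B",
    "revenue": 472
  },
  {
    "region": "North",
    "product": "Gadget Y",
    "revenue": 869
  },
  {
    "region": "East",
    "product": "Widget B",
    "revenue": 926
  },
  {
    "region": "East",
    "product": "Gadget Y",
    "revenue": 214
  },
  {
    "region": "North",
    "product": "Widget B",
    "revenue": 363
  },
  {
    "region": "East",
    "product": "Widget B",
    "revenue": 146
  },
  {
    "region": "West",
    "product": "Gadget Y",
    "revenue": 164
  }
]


Pivot: region (rows) x product (columns) -> total revenue

     Gadget Y      Widget B    
East           214          1072  
North          869           835  
West           164             0  

Highest: East / Widget B = $1072

East / Widget B = $1072
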